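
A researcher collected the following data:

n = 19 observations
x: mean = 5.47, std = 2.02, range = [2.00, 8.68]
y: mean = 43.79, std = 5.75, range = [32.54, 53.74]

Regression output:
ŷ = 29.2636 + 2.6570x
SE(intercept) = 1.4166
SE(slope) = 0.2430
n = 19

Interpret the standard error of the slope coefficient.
SE(β̂₁) = 0.2430 is the estimated standard deviation of the slope estimate across repeated samples; relative to β̂₁ = 2.6570 that is 9.1%, a precise estimate.

SE(β̂₁) = 0.2430 says: if we drew many samples of n = 19 from the same population and refit each time, the fitted slopes would scatter with a standard deviation of roughly 0.2430 around the true β₁.

Relative precision:
- SE / |β̂₁| = 0.2430 / 2.6570 = 9.1%
- Rule of thumb (under 20%: precise; 20% to under 50%: moderately precise; 50% or more: imprecise) → precise

Link to interval estimation: a confidence interval for β₁ is β̂₁ ± t* × 0.2430, so SE sets the half-width per unit of t*.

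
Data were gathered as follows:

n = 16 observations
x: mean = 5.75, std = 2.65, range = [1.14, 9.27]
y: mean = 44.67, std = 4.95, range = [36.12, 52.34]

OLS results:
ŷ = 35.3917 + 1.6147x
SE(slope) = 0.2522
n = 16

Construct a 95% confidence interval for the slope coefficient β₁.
The 95% CI for β₁ is (1.0738, 2.1556)

Confidence interval for the slope:

The 95% CI for β₁ is: β̂₁ ± t*(α/2, n-2) × SE(β̂₁)

Step 1: Find critical t-value
- Confidence level = 0.95
- Degrees of freedom = n - 2 = 16 - 2 = 14
- t*(α/2, 14) = 2.1448

Step 2: Calculate margin of error
Margin = 2.1448 × 0.2522 = 0.5409

Step 3: Construct interval
CI = 1.6147 ± 0.5409
CI = (1.0738, 2.1556)

Interpretation: each one-unit increase in x is associated with a change in mean y of between 1.0738 and 2.1556, with 95% confidence.
Both endpoints are positive, so the data support a genuinely positive slope at this confidence level.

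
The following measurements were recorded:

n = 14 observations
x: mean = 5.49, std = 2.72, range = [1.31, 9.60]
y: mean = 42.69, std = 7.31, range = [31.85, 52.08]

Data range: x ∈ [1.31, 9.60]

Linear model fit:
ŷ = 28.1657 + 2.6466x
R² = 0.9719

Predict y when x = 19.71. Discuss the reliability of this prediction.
ŷ = 80.3302, but this is extrapolation (above the data range [1.31, 9.60]) and may be unreliable.

Prediction calculation:
ŷ = 28.1657 + 2.6466 × 19.71
ŷ = 80.3302

Reliability:
- Data range: x ∈ [1.31, 9.60]
- Prediction point: x = 19.71 is 10.11 units above the observed range → this is EXTRAPOLATION, not interpolation

Why that matters here:
- R² describes fit only over the sampled x values; it says nothing about behaviour beyond them
- The standard error of prediction grows with (x − x̄)², and x = 19.71 is far from x̄ = 5.49
- The linear relationship may not hold outside the observed range

The R² = 0.9719 only validates the fit within [1.31, 9.60]; treat ŷ = 80.3302 with caution.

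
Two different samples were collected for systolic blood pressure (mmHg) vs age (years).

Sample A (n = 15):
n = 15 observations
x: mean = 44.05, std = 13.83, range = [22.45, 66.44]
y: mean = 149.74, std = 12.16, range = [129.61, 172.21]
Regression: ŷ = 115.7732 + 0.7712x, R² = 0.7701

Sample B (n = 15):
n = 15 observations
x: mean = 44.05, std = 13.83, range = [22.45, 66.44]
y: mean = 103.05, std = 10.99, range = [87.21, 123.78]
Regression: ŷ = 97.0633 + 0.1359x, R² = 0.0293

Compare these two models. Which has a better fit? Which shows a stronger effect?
Model A has the better fit (R² = 0.7701 vs 0.0293). Model A shows the stronger effect (|β₁| = 0.7712 vs 0.1359).

Model Comparison:

Which explains more variance? (R²)
- Model A: R² = 0.7701 → 77.01% of variance in blood pressure explained
- Model B: R² = 0.0293 → 2.93% of variance in blood pressure explained
- 0.7701 > 0.0293 → Model A has the better fit

Which has the larger per-year effect? (|β₁|)
- Model A: β₁ = 0.7712 → predicted blood pressure rises 0.7712 mmHg per additional year of age
- Model B: β₁ = 0.1359 → predicted blood pressure rises 0.1359 mmHg per additional year of age
- |0.7712| > |0.1359| → Model A shows the stronger marginal effect

Note: The two samples could reflect different populations, time periods, or measurement quality.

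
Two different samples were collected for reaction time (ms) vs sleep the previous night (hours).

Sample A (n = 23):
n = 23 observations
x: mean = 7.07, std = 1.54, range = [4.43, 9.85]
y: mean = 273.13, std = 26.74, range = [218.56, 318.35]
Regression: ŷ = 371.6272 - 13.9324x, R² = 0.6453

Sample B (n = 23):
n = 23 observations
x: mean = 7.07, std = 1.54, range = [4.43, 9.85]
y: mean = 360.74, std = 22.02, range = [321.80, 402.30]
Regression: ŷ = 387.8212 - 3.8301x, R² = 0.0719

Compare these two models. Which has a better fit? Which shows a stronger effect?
Model A has the better fit (R² = 0.6453 vs 0.0719). Model A shows the stronger effect (|β₁| = 13.9324 vs 3.8301).

Model Comparison:

Fit — compare R²:
- Model A: R² = 0.6453 → 64.53% of variance in reaction time explained
- Model B: R² = 0.0719 → 7.19% of variance in reaction time explained
- 0.6453 > 0.0719 → Model A has the better fit

Effect size (slope magnitude):
- Model A: β₁ = -13.9324 → predicted reaction time falls 13.9324 ms per additional hour of sleep
- Model B: β₁ = -3.8301 → predicted reaction time falls 3.8301 ms per additional hour of sleep
- |-13.9324| > |-3.8301| → Model A shows the stronger marginal effect

Notes:
- The two samples could reflect different populations, time periods, or measurement quality.
- A steeper slope doesn't make a better model if the scatter around the line is large.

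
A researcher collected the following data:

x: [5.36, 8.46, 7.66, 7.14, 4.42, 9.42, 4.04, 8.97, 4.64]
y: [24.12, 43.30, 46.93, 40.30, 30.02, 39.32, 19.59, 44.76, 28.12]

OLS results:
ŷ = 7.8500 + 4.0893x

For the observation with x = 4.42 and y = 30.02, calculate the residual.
Residual = 4.0953

The residual is the difference between the actual value and the predicted value:

Residual = y - ŷ

Step 1: Calculate predicted value
ŷ = 7.8500 + 4.0893 × 4.42
ŷ = 25.9247

Step 2: Calculate residual
Residual = 30.02 - 25.9247
Residual = 4.0953

The residual is positive, so the observed y = 30.02 sits above the regression line (the line underestimates it by 4.0953).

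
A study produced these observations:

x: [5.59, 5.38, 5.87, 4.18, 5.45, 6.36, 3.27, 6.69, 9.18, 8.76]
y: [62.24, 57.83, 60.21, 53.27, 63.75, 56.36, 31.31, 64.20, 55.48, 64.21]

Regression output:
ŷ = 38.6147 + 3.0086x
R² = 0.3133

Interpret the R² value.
R² = 0.3133 means 31.33% of the variation in y is explained by the linear relationship with x. This indicates a moderate fit.

The coefficient of determination R² is the fraction of the total variation in y that the fitted line accounts for.

Here R² = 0.3133:
- Explained: 31.33% of the variation in y
- Unexplained (residual): 100% − 31.33% = 68.67%
- Rule of thumb (below 0.3 weak; 0.3 to below 0.7 moderate; 0.7 and above strong) → moderate

Equivalently, for simple linear regression R² = r², so |r| = √0.3133 ≈ 0.5597.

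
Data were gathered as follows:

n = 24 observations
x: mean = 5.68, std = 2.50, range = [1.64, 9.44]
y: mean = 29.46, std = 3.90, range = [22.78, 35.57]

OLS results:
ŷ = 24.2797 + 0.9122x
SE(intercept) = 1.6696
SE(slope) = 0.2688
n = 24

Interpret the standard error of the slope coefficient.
SE(slope) = 0.2688 measures the uncertainty in the estimated slope. The coefficient is estimated with moderate precision (SE/|β̂₁| = 29.5%).

SE(β̂₁) = 0.2688 says: if we drew many samples of n = 24 from the same population and refit each time, the fitted slopes would scatter with a standard deviation of roughly 0.2688 around the true β₁.

Relative precision:
- SE / |β̂₁| = 0.2688 / 0.9122 = 29.5%
- Rule of thumb (under 20%: precise; 20% to under 50%: moderately precise; 50% or more: imprecise) → moderately precise

Rough 95% range (±2 SE): 0.9122 ± 0.5376 → (0.3746, 1.4498).

What drives SE(β̂₁): larger n (here n = 24) → smaller SE.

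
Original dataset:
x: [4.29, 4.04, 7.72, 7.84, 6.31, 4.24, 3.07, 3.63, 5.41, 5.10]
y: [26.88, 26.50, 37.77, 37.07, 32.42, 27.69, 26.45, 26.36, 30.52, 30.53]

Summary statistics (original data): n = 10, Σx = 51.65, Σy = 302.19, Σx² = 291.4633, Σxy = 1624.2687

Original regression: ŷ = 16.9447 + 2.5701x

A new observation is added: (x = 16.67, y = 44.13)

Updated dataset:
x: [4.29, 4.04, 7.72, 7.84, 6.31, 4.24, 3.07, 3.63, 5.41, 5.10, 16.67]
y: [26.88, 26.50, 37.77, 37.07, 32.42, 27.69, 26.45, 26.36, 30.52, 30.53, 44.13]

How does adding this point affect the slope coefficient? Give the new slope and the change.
The slope changes from 2.5701 to 1.4408 (change of -1.1293, or -43.9%).

x = 16.67 lies well outside the original x-range [3.07, 7.84] (x̄ ≈ 5.17), so this observation has high leverage and can move the slope substantially.

Step 1: Update the sums with the new point (n goes from 10 to 11)
Σx  = 51.65 + 16.67 = 68.32
Σy  = 302.19 + 44.13 = 346.32
Σx² = 291.4633 + 16.67² = 291.4633 + 277.8889 = 569.3522
Σxy = 1624.2687 + 16.67×44.13 = 1624.2687 + 735.6471 = 2359.9158

Step 2: Recompute the slope with b₁ = (nΣxy − ΣxΣy) / (nΣx² − (Σx)²)
Numerator   = 11×2359.9158 − 68.32×346.32 = 25959.0738 − 23660.5824 = 2298.4914
Denominator = 11×569.3522 − 68.32² = 6262.8742 − 4667.6224 = 1595.2518
b₁(new) = 2298.4914 / 1595.2518 = 1.4408

(Same formula on the original sums: (10×1624.2687 − 51.65×302.19) / (10×291.4633 − 51.65²) = 634.5735 / 246.9105 = 2.5701, matching the given fit.)

Step 3: Change in slope
Δβ₁ = 1.4408 − 2.5701 = -1.1293
Relative change = -1.1293 / 2.5701 × 100% = -43.9%
→ the slope decreases when the point is added.

A high-leverage point only changes the slope if it is off the original line; here y = 44.13 is below the original trend, so the slope decreases.
In practice: examine leverage (hᵢ) and Cook's distance rather than deleting it automatically.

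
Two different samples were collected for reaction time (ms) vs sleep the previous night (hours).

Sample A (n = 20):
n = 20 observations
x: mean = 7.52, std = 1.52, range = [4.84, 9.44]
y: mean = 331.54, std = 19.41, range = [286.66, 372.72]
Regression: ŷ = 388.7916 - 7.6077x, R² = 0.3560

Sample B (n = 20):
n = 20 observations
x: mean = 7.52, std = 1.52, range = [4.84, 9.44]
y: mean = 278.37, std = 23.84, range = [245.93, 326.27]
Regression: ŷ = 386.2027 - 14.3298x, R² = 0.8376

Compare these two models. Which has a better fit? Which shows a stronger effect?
Model B has the better fit (R² = 0.8376 vs 0.3560). Model B shows the stronger effect (|β₁| = 14.3298 vs 7.6077).

Model Comparison:

Which explains more variance? (R²)
- Model A: R² = 0.3560 → 35.60% of variance in reaction time explained
- Model B: R² = 0.8376 → 83.76% of variance in reaction time explained
- 0.8376 > 0.3560 → Model B has the better fit

Which has the larger per-hour effect? (|β₁|)
- Model A: β₁ = -7.6077 → predicted reaction time falls 7.6077 ms per additional hour of sleep
- Model B: β₁ = -14.3298 → predicted reaction time falls 14.3298 ms per additional hour of sleep
- |-7.6077| < |-14.3298| → Model B shows the stronger marginal effect

Notes:
- R² measures how tightly points cluster around the line; β₁ measures how steep the line is — they answer different questions.
- A steeper slope doesn't make a better model if the scatter around the line is large.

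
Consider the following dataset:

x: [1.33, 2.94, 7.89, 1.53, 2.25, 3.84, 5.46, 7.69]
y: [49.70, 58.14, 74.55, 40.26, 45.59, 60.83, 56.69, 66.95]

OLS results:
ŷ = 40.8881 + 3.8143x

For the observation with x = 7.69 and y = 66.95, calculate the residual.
Residual = -3.2701

The residual is the difference between the actual value and the predicted value:

Residual = y - ŷ

Step 1: Calculate predicted value
ŷ = 40.8881 + 3.8143 × 7.69
ŷ = 70.2201

Step 2: Calculate residual
Residual = 66.95 - 70.2201
Residual = -3.2701

Sign check: y < ŷ, so the point is below the line and the fit overestimates here.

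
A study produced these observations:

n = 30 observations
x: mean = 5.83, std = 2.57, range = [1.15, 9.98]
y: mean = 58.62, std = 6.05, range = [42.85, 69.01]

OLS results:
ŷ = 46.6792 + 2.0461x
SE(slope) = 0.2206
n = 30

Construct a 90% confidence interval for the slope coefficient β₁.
The 90% CI for β₁ is (1.6708, 2.4214)

Confidence interval for the slope:

The 90% CI for β₁ is: β̂₁ ± t*(α/2, n-2) × SE(β̂₁)

Step 1: Find critical t-value
- Confidence level = 0.9
- Degrees of freedom = n - 2 = 30 - 2 = 28
- t*(α/2, 28) = 1.7011

Step 2: Calculate margin of error
Margin = 1.7011 × 0.2206 = 0.3753

Step 3: Construct interval
CI = 2.0461 ± 0.3753
CI = (1.6708, 2.4214)

Interpretation: each one-unit increase in x is associated with a change in mean y of between 1.6708 and 2.4214, with 90% confidence.
The interval does not include 0, suggesting a significant linear relationship.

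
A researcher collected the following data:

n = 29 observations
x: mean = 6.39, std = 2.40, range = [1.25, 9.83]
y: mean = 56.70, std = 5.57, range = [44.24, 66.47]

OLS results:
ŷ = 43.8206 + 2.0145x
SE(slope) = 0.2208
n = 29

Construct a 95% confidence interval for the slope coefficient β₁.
The 95% CI for β₁ is (1.5615, 2.4675)

Confidence interval for the slope:

The 95% CI for β₁ is: β̂₁ ± t*(α/2, n-2) × SE(β̂₁)

Step 1: Find critical t-value
- Confidence level = 0.95
- Degrees of freedom = n - 2 = 29 - 2 = 27
- t*(α/2, 27) = 2.0518

Step 2: Calculate margin of error
Margin = 2.0518 × 0.2208 = 0.4530

Step 3: Construct interval
CI = 2.0145 ± 0.4530
CI = (1.5615, 2.4675)

Interpretation: We are 95% confident that the true slope β₁ lies between 1.5615 and 2.4675.
Since 0 is outside the interval, a two-sided test at α = 0.05 would reject H₀: β₁ = 0.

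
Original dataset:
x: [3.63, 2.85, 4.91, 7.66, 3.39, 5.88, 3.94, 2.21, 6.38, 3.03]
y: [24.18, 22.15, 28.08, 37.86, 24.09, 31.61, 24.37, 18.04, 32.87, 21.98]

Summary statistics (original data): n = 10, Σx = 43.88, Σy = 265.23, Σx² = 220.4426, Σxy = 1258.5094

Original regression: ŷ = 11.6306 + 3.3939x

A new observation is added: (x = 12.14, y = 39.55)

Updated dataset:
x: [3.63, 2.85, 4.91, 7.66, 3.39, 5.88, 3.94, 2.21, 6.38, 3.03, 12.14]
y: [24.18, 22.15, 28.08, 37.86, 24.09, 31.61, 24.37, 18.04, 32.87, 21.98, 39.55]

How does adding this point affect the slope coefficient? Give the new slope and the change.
New slope β₁ = 2.2597 versus 3.3939 before: a change of -1.1342 (-33.4%).

x = 12.14 lies well outside the original x-range [2.21, 7.66] (x̄ ≈ 4.39), so this observation has high leverage and can move the slope substantially.

Step 1: Update the sums with the new point (n goes from 10 to 11)
Σx  = 43.88 + 12.14 = 56.02
Σy  = 265.23 + 39.55 = 304.78
Σx² = 220.4426 + 12.14² = 220.4426 + 147.3796 = 367.8222
Σxy = 1258.5094 + 12.14×39.55 = 1258.5094 + 480.1370 = 1738.6464

Step 2: Recompute the slope with b₁ = (nΣxy − ΣxΣy) / (nΣx² − (Σx)²)
Numerator   = 11×1738.6464 − 56.02×304.78 = 19125.1104 − 17073.7756 = 2051.3348
Denominator = 11×367.8222 − 56.02² = 4046.0442 − 3138.2404 = 907.8038
b₁(new) = 2051.3348 / 907.8038 = 2.2597

(Same formula on the original sums: (10×1258.5094 − 43.88×265.23) / (10×220.4426 − 43.88²) = 946.8016 / 278.9716 = 3.3939, matching the given fit.)

Step 3: Change in slope
Δβ₁ = 2.2597 − 3.3939 = -1.1342
Relative change = -1.1342 / 3.3939 × 100% = -33.4%
→ the slope decreases when the point is added.

A high-leverage point only changes the slope if it is off the original line; here y = 39.55 is below the original trend, so the slope decreases.
In practice: investigate whether it comes from the same population as the rest of the sample.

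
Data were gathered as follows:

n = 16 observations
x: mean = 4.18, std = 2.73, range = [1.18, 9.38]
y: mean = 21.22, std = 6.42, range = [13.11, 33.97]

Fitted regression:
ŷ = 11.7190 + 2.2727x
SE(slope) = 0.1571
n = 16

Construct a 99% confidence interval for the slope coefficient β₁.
The 99% CI for β₁ is (1.8050, 2.7404)

Confidence interval for the slope:

The 99% CI for β₁ is: β̂₁ ± t*(α/2, n-2) × SE(β̂₁)

Step 1: Find critical t-value
- Confidence level = 0.99
- Degrees of freedom = n - 2 = 16 - 2 = 14
- t*(α/2, 14) = 2.9768

Step 2: Calculate margin of error
Margin = 2.9768 × 0.1571 = 0.4677

Step 3: Construct interval
CI = 2.2727 ± 0.4677
CI = (1.8050, 2.7404)

Interpretation: We are 99% confident that the true slope β₁ lies between 1.8050 and 2.7404.
The interval does not include 0, suggesting a significant linear relationship.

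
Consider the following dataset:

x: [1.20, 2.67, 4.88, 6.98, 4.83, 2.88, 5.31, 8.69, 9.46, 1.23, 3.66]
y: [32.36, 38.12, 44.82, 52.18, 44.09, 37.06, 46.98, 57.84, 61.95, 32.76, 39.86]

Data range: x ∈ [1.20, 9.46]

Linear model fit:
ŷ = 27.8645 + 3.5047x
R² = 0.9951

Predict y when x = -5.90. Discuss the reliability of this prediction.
The equation gives ŷ = 7.1868; however x = -5.90 is 7.10 units below the observed range, so this extrapolated value should not be trusted.

Prediction calculation:
ŷ = 27.8645 + 3.5047 × (-5.90)
ŷ = 7.1868

Reliability:
- Data range: x ∈ [1.20, 9.46]
- Prediction point: x = -5.90 is 7.10 units below the observed range → this is EXTRAPOLATION, not interpolation

Why that matters here:
- The linear relationship may not hold outside the observed range
- Real relationships often flatten, saturate, or turn nonlinear at extremes

The R² = 0.9951 only validates the fit within [1.20, 9.46]; treat ŷ = 7.1868 with caution.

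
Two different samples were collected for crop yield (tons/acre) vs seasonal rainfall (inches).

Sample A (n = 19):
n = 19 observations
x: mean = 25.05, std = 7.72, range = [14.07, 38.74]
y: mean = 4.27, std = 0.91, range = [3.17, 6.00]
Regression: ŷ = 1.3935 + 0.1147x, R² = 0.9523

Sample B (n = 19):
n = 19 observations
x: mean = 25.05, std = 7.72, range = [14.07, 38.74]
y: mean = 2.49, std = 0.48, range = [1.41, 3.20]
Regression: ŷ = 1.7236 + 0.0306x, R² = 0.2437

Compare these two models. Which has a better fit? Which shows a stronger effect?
Model A has the better fit (R² = 0.9523 vs 0.2437). Model A shows the stronger effect (|β₁| = 0.1147 vs 0.0306).

Model Comparison:

Goodness of fit (R²):
- Model A: R² = 0.9523 → 95.23% of variance in crop yield explained
- Model B: R² = 0.2437 → 24.37% of variance in crop yield explained
- 0.9523 > 0.2437 → Model A has the better fit

Effect size (slope magnitude):
- Model A: β₁ = 0.1147 → predicted crop yield rises 0.1147 tons/acre per additional inch of rainfall
- Model B: β₁ = 0.0306 → predicted crop yield rises 0.0306 tons/acre per additional inch of rainfall
- |0.1147| > |0.0306| → Model A shows the stronger marginal effect

Note: A better fit (higher R²) doesn't necessarily mean a more important relationship.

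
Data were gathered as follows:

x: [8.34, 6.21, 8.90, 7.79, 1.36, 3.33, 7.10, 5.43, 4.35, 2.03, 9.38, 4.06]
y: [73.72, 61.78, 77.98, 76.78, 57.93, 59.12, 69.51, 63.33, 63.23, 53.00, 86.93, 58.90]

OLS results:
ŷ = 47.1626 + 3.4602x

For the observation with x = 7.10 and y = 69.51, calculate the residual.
Residual = -2.2200

The residual is the difference between the actual value and the predicted value:

Residual = y - ŷ

Step 1: Calculate predicted value
ŷ = 47.1626 + 3.4602 × 7.10
ŷ = 71.7300

Step 2: Calculate residual
Residual = 69.51 - 71.7300
Residual = -2.2200

The residual is negative, so the observed y = 69.51 sits below the regression line (the line overestimates it by 2.2200).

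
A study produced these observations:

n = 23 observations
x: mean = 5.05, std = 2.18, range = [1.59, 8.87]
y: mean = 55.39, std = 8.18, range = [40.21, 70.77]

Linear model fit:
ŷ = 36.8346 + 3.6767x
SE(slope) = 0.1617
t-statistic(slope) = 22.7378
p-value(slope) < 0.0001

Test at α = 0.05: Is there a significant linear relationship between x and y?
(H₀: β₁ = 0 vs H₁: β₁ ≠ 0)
p-value < 0.0001 < α = 0.05, so we reject H₀. The relationship is significant.

Hypothesis test for the slope coefficient:

H₀: β₁ = 0 (no linear relationship)
H₁: β₁ ≠ 0 (linear relationship exists)

Test statistic: t = β̂₁ / SE(β̂₁) = 3.6767 / 0.1617 = 22.7378

The p-value (<0.0001) is the probability, under H₀, of a t-statistic at least as extreme as |t| = 22.7378 (two-sided, df = n − 2 = 21).

Decision rule: reject H₀ if p-value < α.
p-value < 0.0001 < α = 0.05 → reject H₀.

At α = 0.05 the data do provide convincing evidence of a nonzero slope.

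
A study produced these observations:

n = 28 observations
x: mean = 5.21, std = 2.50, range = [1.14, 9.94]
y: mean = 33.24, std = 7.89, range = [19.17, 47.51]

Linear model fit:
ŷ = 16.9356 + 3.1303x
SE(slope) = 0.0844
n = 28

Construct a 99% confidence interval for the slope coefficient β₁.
The 99% CI for β₁ is (2.8958, 3.3648)

Confidence interval for the slope:

The 99% CI for β₁ is: β̂₁ ± t*(α/2, n-2) × SE(β̂₁)

Step 1: Find critical t-value
- Confidence level = 0.99
- Degrees of freedom = n - 2 = 28 - 2 = 26
- t*(α/2, 26) = 2.7787

Step 2: Calculate margin of error
Margin = 2.7787 × 0.0844 = 0.2345

Step 3: Construct interval
CI = 3.1303 ± 0.2345
CI = (2.8958, 3.3648)

Interpretation: We are 99% confident that the true slope β₁ lies between 2.8958 and 3.3648.
Since 0 is outside the interval, a two-sided test at α = 0.01 would reject H₀: β₁ = 0.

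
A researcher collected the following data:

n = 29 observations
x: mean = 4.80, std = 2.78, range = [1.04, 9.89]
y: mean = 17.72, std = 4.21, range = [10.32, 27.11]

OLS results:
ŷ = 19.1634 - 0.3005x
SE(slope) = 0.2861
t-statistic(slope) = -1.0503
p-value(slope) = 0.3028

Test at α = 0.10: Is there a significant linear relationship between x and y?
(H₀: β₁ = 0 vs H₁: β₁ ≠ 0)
Since p-value = 0.3028 ≥ α = 0.10, fail to reject H₀ — the slope is not significantly different from 0.

Hypothesis test for the slope coefficient:

H₀: β₁ = 0 (no linear relationship)
H₁: β₁ ≠ 0 (linear relationship exists)

Test statistic: t = β̂₁ / SE(β̂₁) = -0.3005 / 0.2861 = -1.0503

The p-value (0.3028) is the probability, under H₀, of a t-statistic at least as extreme as |t| = 1.0503 (two-sided, df = n − 2 = 27).

Decision rule: reject H₀ if p-value < α.
p-value = 0.3028 ≥ α = 0.10 → fail to reject H₀.

At α = 0.10 the data do not provide convincing evidence of a nonzero slope.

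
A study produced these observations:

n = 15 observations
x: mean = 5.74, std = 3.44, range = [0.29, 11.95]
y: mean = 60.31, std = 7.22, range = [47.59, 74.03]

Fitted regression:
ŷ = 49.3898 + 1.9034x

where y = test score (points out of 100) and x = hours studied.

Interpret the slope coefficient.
On average, test score is about 1.9034 points higher for every extra hour of study time.

The slope β₁ = 1.9034 gives the rate at which the fitted test score changes with study time.

Interpretation:
- Study time up by 1 hour → predicted test score increases by 1.9034 points
- This is a linear approximation: the same per-unit change is assumed across the whole observed x range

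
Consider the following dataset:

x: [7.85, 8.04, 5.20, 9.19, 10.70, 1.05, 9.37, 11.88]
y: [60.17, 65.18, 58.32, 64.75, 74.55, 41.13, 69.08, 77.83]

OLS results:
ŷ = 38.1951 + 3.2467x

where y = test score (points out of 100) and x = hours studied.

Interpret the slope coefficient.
For each additional hour of study time, predicted test score increases by approximately 3.2467 points.

The slope β₁ = 3.2467 gives the rate at which the fitted test score changes with study time.

Interpretation:
- Study time up by 1 hour → predicted test score increases by 3.2467 points
- This is a linear approximation: the same per-unit change is assumed across the whole observed x range

The intercept β₀ = 38.1951 is the predicted test score when study time = 0; since the smallest observed x is 1.05, this is an extrapolation and mainly anchors the line.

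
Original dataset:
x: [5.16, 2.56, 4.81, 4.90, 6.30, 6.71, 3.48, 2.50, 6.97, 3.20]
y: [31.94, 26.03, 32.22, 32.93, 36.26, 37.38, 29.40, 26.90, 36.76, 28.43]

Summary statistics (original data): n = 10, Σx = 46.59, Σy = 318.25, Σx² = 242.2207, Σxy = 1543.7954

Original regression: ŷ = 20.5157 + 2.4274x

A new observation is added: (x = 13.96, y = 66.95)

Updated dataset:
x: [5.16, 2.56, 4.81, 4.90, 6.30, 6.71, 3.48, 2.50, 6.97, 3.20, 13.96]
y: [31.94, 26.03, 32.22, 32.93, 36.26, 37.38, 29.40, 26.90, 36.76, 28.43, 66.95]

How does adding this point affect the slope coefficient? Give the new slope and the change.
The slope changes from 2.4274 to 3.4495 (change of +1.0221, or +42.1%).

x = 13.96 lies well outside the original x-range [2.50, 6.97] (x̄ ≈ 4.66), so this observation has high leverage and can move the slope substantially.

Step 1: Update the sums with the new point (n goes from 10 to 11)
Σx  = 46.59 + 13.96 = 60.55
Σy  = 318.25 + 66.95 = 385.20
Σx² = 242.2207 + 13.96² = 242.2207 + 194.8816 = 437.1023
Σxy = 1543.7954 + 13.96×66.95 = 1543.7954 + 934.6220 = 2478.4174

Step 2: Recompute the slope with b₁ = (nΣxy − ΣxΣy) / (nΣx² − (Σx)²)
Numerator   = 11×2478.4174 − 60.55×385.20 = 27262.5914 − 23323.8600 = 3938.7314
Denominator = 11×437.1023 − 60.55² = 4808.1253 − 3666.3025 = 1141.8228
b₁(new) = 3938.7314 / 1141.8228 = 3.4495

(Same formula on the original sums: (10×1543.7954 − 46.59×318.25) / (10×242.2207 − 46.59²) = 610.6865 / 251.5789 = 2.4274, matching the given fit.)

Step 3: Change in slope
Δβ₁ = 3.4495 − 2.4274 = +1.0221
Relative change = +1.0221 / 2.4274 × 100% = +42.1%
→ the slope increases when the point is added.

Because the point sits above the extension of the original line at a high-leverage x, it tilts the fit up.
In practice: refit with and without it and report both if conclusions differ; examine leverage (hᵢ) and Cook's distance rather than deleting it automatically.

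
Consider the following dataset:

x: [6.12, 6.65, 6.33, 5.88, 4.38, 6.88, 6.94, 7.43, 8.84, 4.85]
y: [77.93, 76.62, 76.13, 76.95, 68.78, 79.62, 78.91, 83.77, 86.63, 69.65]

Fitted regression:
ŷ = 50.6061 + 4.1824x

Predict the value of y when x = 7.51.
ŷ = 82.0159

x = 7.51 lies inside the observed range [4.38, 8.84], so the fitted equation applies directly:

ŷ = 50.6061 + 4.1824 × 7.51
ŷ = 50.6061 + 31.4098
ŷ = 82.0159

This is the fitted mean response at that x — an individual observation would come with a wider prediction interval.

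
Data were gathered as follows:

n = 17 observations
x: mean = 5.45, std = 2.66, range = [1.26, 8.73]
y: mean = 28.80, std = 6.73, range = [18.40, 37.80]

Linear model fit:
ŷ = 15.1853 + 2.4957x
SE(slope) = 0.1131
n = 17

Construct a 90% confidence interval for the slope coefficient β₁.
The 90% CI for β₁ is (2.2974, 2.6940)

Confidence interval for the slope:

The 90% CI for β₁ is: β̂₁ ± t*(α/2, n-2) × SE(β̂₁)

Step 1: Find critical t-value
- Confidence level = 0.9
- Degrees of freedom = n - 2 = 17 - 2 = 15
- t*(α/2, 15) = 1.7531

Step 2: Calculate margin of error
Margin = 1.7531 × 0.1131 = 0.1983

Step 3: Construct interval
CI = 2.4957 ± 0.1983
CI = (2.2974, 2.6940)

Interpretation: We are 90% confident that the true slope β₁ lies between 2.2974 and 2.6940.
Since 0 is outside the interval, a two-sided test at α = 0.10 would reject H₀: β₁ = 0.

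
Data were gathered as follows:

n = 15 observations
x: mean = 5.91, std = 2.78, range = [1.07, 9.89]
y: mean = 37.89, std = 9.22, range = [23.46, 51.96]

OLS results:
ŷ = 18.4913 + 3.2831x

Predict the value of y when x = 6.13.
ŷ = 38.6167

To predict y for x = 6.13, substitute into the regression equation:

ŷ = 18.4913 + 3.2831 × 6.13
ŷ = 18.4913 + 20.1254
ŷ = 38.6167

This is a point prediction; actual observations scatter around it by roughly the residual standard deviation.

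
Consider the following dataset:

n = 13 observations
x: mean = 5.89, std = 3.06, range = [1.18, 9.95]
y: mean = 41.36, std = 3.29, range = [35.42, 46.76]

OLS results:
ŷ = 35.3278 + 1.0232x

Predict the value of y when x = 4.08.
ŷ = 39.5025

x = 4.08 lies inside the observed range [1.18, 9.95], so the fitted equation applies directly:

ŷ = 35.3278 + 1.0232 × 4.08
ŷ = 35.3278 + 4.1747
ŷ = 39.5025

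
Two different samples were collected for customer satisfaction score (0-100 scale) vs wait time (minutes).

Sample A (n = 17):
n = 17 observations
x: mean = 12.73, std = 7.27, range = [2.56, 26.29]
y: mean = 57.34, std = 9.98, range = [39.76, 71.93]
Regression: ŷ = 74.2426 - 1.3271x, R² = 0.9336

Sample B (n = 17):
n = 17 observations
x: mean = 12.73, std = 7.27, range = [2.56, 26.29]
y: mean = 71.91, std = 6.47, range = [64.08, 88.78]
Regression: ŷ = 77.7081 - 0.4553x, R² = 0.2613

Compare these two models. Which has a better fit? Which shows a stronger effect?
Model A has the better fit (R² = 0.9336 vs 0.2613). Model A shows the stronger effect (|β₁| = 1.3271 vs 0.4553).

Model Comparison:

Fit — compare R²:
- Model A: R² = 0.9336 → 93.36% of variance in satisfaction score explained
- Model B: R² = 0.2613 → 26.13% of variance in satisfaction score explained
- 0.9336 > 0.2613 → Model A has the better fit

Effect size (slope magnitude):
- Model A: β₁ = -1.3271 → predicted satisfaction score falls 1.3271 points per additional minute of wait time
- Model B: β₁ = -0.4553 → predicted satisfaction score falls 0.4553 points per additional minute of wait time
- |-1.3271| > |-0.4553| → Model A shows the stronger marginal effect

Note: A better fit (higher R²) doesn't necessarily mean a more important relationship.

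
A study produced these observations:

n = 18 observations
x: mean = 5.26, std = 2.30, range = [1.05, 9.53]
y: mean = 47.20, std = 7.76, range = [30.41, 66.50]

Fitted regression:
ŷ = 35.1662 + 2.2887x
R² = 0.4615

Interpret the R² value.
About 46.15% of the variability in y is accounted for by the regression on x (R² = 0.4615) — a moderate linear fit.

R² = 1 − SS_res/SS_tot compares the residual scatter to the total scatter of y about its mean.

Here R² = 0.4615:
- Explained: 46.15% of the variation in y
- Unexplained (residual): 100% − 46.15% = 53.85%
- Rule of thumb (below 0.3 weak; 0.3 to below 0.7 moderate; 0.7 and above strong) → moderate

Note: R² never decreases when predictors are added, so it should not be used alone to compare models of different size.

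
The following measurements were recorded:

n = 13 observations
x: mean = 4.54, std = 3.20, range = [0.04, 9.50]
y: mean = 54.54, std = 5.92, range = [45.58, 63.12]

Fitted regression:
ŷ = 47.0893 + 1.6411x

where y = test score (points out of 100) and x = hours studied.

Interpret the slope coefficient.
On average, test score is about 1.6411 points higher for every extra hour of study time.

The slope β₁ = 1.6411 gives the rate at which the fitted test score changes with study time.

Interpretation:
- Study time up by 1 hour → predicted test score increases by 1.6411 points
- The effect is assumed constant over the observed range of x (linearity)
- The sign (+) gives the direction; the magnitude 1.6411 gives the size of the effect per hour

(β₀ = 47.0893 is the fitted value at x = 0 and is not part of the slope interpretation.)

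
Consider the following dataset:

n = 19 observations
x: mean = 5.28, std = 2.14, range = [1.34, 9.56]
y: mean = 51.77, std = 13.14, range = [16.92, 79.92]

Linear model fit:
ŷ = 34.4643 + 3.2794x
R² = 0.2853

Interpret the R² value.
About 28.53% of the variability in y is accounted for by the regression on x (R² = 0.2853) — a weak linear fit.

R² (coefficient of determination) measures the proportion of variance in y explained by the regression model.

Here R² = 0.2853:
- Explained: 28.53% of the variation in y
- Unexplained (residual): 100% − 28.53% = 71.47%
- Rule of thumb (below 0.3 weak; 0.3 to below 0.7 moderate; 0.7 and above strong) → weak

Note: R² never decreases when predictors are added, so it should not be used alone to compare models of different size.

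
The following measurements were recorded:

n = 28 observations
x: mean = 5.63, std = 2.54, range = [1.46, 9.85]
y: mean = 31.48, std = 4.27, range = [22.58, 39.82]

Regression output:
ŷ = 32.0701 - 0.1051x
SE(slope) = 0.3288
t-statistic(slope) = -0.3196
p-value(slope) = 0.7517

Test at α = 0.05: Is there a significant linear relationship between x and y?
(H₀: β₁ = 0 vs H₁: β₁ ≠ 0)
Fail to reject H₀: p-value = 0.7517 ≥ α = 0.05. The linear relationship is not significant at the 5% level.

Hypothesis test for the slope coefficient:

H₀: β₁ = 0 (no linear relationship)
H₁: β₁ ≠ 0 (linear relationship exists)

Test statistic: t = β̂₁ / SE(β̂₁) = -0.1051 / 0.3288 = -0.3196

With df = 26, the two-sided p-value for |t| = 0.3196 is 0.7517.

Decision rule: reject H₀ if p-value < α.
p-value = 0.7517 ≥ α = 0.05 → fail to reject H₀.

Conclusion: the linear association between x and y is not significant at the 5% level.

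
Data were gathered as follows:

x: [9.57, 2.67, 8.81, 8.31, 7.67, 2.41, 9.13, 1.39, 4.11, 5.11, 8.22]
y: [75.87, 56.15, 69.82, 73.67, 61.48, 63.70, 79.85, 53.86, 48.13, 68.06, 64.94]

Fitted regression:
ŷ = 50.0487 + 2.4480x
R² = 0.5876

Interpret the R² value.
About 58.76% of the variability in y is accounted for by the regression on x (R² = 0.5876) — a moderate linear fit.

The coefficient of determination R² is the fraction of the total variation in y that the fitted line accounts for.

Here R² = 0.5876:
- Explained: 58.76% of the variation in y
- Unexplained (residual): 100% − 58.76% = 41.24%
- Rule of thumb (below 0.3 weak; 0.3 to below 0.7 moderate; 0.7 and above strong) → moderate

Calculation: R² = 1 − (SS_res / SS_tot), where SS_res is the sum of squared residuals and SS_tot the total sum of squares.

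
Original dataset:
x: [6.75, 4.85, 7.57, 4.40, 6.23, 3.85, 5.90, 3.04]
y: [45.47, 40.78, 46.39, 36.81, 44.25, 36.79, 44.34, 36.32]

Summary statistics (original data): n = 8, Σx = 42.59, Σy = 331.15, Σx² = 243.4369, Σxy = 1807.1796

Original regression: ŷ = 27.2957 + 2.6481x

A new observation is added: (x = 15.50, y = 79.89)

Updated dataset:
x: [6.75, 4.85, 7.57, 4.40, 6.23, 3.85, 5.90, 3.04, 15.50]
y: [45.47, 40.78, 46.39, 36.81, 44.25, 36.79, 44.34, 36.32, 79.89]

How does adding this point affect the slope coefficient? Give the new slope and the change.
New slope β₁ = 3.6087 versus 2.6481 before: a change of +0.9606 (+36.3%).

The new point has HIGH LEVERAGE: x = 15.50 is far from the original mean x̄ = 42.59/8 ≈ 5.32 (original range [3.04, 7.57]).

Step 1: Update the sums with the new point (n goes from 8 to 9)
Σx  = 42.59 + 15.50 = 58.09
Σy  = 331.15 + 79.89 = 411.04
Σx² = 243.4369 + 15.50² = 243.4369 + 240.2500 = 483.6869
Σxy = 1807.1796 + 15.50×79.89 = 1807.1796 + 1238.2950 = 3045.4746

Step 2: Recompute the slope with b₁ = (nΣxy − ΣxΣy) / (nΣx² − (Σx)²)
Numerator   = 9×3045.4746 − 58.09×411.04 = 27409.2714 − 23877.3136 = 3531.9578
Denominator = 9×483.6869 − 58.09² = 4353.1821 − 3374.4481 = 978.7340
b₁(new) = 3531.9578 / 978.7340 = 3.6087

(Same formula on the original sums: (8×1807.1796 − 42.59×331.15) / (8×243.4369 − 42.59²) = 353.7583 / 133.5871 = 2.6481, matching the given fit.)

Step 3: Change in slope
Δβ₁ = 3.6087 − 2.6481 = +0.9606
Relative change = +0.9606 / 2.6481 × 100% = +36.3%
→ the slope increases when the point is added.

A high-leverage point only changes the slope if it is off the original line; here y = 79.89 is above the original trend, so the slope increases.
In practice: check such a point for data-entry or measurement error.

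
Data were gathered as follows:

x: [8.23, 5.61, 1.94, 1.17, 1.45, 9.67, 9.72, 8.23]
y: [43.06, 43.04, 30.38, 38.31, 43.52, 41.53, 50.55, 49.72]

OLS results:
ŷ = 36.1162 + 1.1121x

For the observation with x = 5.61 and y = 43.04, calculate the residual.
Residual = 0.6849

The residual is the difference between the actual value and the predicted value:

Residual = y - ŷ

Step 1: Calculate predicted value
ŷ = 36.1162 + 1.1121 × 5.61
ŷ = 42.3551

Step 2: Calculate residual
Residual = 43.04 - 42.3551
Residual = 0.6849

Sign check: y > ŷ, so the point is above the line and the fit underestimates here.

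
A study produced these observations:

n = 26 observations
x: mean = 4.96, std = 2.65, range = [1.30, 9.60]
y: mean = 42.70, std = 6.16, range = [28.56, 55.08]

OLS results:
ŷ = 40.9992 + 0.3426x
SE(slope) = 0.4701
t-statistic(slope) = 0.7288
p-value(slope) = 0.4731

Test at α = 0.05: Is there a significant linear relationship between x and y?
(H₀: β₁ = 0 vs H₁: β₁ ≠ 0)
p-value = 0.4731 ≥ α = 0.05, so we fail to reject H₀. The relationship is not significant.

Hypothesis test for the slope coefficient:

H₀: β₁ = 0 (no linear relationship)
H₁: β₁ ≠ 0 (linear relationship exists)

Test statistic: t = β̂₁ / SE(β̂₁) = 0.3426 / 0.4701 = 0.7288

The p-value (0.4731) is the probability, under H₀, of a t-statistic at least as extreme as |t| = 0.7288 (two-sided, df = n − 2 = 24).

Decision rule: reject H₀ if p-value < α.
p-value = 0.4731 ≥ α = 0.05 → fail to reject H₀.

At α = 0.05 the data do not provide convincing evidence of a nonzero slope.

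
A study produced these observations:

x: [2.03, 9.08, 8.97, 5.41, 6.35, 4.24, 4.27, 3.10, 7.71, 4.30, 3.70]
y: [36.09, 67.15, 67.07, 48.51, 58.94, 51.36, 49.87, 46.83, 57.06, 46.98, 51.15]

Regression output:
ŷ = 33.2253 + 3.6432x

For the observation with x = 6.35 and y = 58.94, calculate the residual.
Residual = 2.5804

The residual is the difference between the actual value and the predicted value:

Residual = y - ŷ

Step 1: Calculate predicted value
ŷ = 33.2253 + 3.6432 × 6.35
ŷ = 56.3596

Step 2: Calculate residual
Residual = 58.94 - 56.3596
Residual = 2.5804

The residual is positive, so the observed y = 58.94 sits above the regression line (the line underestimates it by 2.5804).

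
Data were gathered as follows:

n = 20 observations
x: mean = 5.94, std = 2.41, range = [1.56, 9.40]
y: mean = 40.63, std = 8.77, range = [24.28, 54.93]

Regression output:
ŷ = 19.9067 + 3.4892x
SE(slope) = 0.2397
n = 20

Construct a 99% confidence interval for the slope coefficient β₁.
The 99% CI for β₁ is (2.7992, 4.1792)

Confidence interval for the slope:

The 99% CI for β₁ is: β̂₁ ± t*(α/2, n-2) × SE(β̂₁)

Step 1: Find critical t-value
- Confidence level = 0.99
- Degrees of freedom = n - 2 = 20 - 2 = 18
- t*(α/2, 18) = 2.8784

Step 2: Calculate margin of error
Margin = 2.8784 × 0.2397 = 0.6900

Step 3: Construct interval
CI = 3.4892 ± 0.6900
CI = (2.7992, 4.1792)

Interpretation: We are 99% confident that the true slope β₁ lies between 2.7992 and 4.1792.
The interval does not include 0, suggesting a significant linear relationship.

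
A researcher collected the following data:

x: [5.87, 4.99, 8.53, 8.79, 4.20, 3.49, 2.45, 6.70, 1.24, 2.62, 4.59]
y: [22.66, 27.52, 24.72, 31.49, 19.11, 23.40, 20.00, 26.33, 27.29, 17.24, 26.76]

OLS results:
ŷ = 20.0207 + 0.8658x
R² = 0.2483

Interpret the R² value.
R² = 0.2483 means 24.83% of the variation in y is explained by the linear relationship with x. This indicates a weak fit.

R² (coefficient of determination) measures the proportion of variance in y explained by the regression model.

Here R² = 0.2483:
- Explained: 24.83% of the variation in y
- Unexplained (residual): 100% − 24.83% = 75.17%
- Rule of thumb (below 0.3 weak; 0.3 to below 0.7 moderate; 0.7 and above strong) → weak

Note: R² says nothing about causation, and a high R² does not by itself mean the linear form is appropriate — check the residuals.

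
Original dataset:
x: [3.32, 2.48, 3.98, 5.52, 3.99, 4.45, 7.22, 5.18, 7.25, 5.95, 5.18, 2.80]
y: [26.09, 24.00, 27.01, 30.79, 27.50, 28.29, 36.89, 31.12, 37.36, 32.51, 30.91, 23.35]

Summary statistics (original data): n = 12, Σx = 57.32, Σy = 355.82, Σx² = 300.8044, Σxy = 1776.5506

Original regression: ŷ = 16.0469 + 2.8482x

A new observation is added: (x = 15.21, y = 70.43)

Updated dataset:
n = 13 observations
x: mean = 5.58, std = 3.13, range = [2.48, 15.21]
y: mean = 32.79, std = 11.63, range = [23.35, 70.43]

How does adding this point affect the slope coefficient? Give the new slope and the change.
Adding the point moves β₁ from 2.8482 to 3.6839, i.e. it increases by 0.8357 (+29.3%).

The new point has HIGH LEVERAGE: x = 15.21 is far from the original mean x̄ = 57.32/12 ≈ 4.78 (original range [2.48, 7.25]).

Step 1: Update the sums with the new point (n goes from 12 to 13)
Σx  = 57.32 + 15.21 = 72.53
Σy  = 355.82 + 70.43 = 426.25
Σx² = 300.8044 + 15.21² = 300.8044 + 231.3441 = 532.1485
Σxy = 1776.5506 + 15.21×70.43 = 1776.5506 + 1071.2403 = 2847.7909

Step 2: Recompute the slope with b₁ = (nΣxy − ΣxΣy) / (nΣx² − (Σx)²)
Numerator   = 13×2847.7909 − 72.53×426.25 = 37021.2817 − 30915.9125 = 6105.3692
Denominator = 13×532.1485 − 72.53² = 6917.9305 − 5260.6009 = 1657.3296
b₁(new) = 6105.3692 / 1657.3296 = 3.6839

(Same formula on the original sums: (12×1776.5506 − 57.32×355.82) / (12×300.8044 − 57.32²) = 923.0048 / 324.0704 = 2.8482, matching the given fit.)

Step 3: Change in slope
Δβ₁ = 3.6839 − 2.8482 = +0.8357
Relative change = +0.8357 / 2.8482 × 100% = +29.3%
→ the slope increases when the point is added.

A high-leverage point only changes the slope if it is off the original line; here y = 70.43 is above the original trend, so the slope increases.
In practice: examine leverage (hᵢ) and Cook's distance rather than deleting it automatically.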